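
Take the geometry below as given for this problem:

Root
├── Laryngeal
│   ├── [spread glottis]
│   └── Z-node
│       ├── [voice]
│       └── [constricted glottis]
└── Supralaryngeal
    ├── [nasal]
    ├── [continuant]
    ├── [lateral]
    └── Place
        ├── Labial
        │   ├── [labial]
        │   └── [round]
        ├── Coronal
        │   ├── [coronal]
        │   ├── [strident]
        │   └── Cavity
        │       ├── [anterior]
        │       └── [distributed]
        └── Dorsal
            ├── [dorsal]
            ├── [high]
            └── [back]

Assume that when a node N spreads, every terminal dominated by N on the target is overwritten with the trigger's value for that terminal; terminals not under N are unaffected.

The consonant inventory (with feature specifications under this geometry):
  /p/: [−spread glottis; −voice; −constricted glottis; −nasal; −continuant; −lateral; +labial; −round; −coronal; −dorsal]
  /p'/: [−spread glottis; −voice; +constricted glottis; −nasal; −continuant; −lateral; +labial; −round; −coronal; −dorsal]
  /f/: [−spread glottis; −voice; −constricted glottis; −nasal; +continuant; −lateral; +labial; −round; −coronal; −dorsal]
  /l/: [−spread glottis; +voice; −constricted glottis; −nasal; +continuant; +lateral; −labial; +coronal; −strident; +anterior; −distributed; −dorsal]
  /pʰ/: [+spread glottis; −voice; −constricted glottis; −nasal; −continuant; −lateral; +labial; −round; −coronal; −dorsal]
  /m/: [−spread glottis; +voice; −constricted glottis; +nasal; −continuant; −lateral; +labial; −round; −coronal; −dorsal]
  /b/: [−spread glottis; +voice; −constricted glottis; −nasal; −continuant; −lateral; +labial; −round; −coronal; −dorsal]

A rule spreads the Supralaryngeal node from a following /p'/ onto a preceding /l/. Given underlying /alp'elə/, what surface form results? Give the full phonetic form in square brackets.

[abp'elə]

Supralaryngeal immediately or transitively dominates [nasal], [continuant], [lateral], [labial], [round], [coronal], [strident], [anterior], [distributed], [dorsal], [high], [back].
The target acquires /p'/'s values for everything under Supralaryngeal — [−nasal], [−continuant], [−lateral], [+labial], [−round], [−coronal], [−dorsal] — while keeping its own [spread glottis], [voice], [constricted glottis].
The resulting bundle matches /b/ in the inventory; substituting it for /l/ gives [abp'elə].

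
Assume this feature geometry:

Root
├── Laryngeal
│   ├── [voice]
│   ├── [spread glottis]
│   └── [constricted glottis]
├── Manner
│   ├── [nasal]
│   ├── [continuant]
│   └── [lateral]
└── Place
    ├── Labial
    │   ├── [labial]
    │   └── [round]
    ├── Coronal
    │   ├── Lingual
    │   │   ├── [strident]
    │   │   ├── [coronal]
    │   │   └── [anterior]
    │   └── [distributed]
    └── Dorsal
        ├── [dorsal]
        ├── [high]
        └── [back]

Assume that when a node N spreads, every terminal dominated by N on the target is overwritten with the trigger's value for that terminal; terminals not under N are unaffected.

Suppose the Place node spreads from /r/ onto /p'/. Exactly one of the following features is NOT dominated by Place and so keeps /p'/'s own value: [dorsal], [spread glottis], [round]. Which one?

The terminals dominated by Place are [labial], [round], [strident], [coronal], [anterior], [distributed], [dorsal], [high], [back].
[dorsal], [round] all lie under Place, so they are overwritten when Place spreads.
[spread glottis] attaches under Laryngeal, not under Place, so /p'/ retains its own value for [spread glottis].

[spread glottis]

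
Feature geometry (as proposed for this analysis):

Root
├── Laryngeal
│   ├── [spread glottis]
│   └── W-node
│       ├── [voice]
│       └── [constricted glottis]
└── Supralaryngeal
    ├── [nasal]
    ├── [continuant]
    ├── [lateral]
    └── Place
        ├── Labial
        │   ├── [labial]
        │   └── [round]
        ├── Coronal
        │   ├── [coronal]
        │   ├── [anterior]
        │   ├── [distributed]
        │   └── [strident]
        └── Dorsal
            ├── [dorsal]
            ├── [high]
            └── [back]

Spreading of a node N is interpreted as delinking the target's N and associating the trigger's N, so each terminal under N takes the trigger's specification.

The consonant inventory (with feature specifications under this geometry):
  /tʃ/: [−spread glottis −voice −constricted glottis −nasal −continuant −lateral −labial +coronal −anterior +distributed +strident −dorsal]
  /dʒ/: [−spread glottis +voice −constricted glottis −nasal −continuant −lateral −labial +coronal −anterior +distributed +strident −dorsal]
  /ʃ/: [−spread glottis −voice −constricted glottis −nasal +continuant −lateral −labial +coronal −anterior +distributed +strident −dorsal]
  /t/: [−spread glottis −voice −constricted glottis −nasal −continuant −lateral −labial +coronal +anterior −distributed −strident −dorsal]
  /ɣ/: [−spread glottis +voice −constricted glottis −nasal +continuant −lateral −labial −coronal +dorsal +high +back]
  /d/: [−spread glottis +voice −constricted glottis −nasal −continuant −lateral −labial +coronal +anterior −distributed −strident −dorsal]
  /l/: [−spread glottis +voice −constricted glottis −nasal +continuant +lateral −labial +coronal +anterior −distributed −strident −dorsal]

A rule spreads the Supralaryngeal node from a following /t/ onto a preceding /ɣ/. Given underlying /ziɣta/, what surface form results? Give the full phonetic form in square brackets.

[zidta]

Supralaryngeal immediately or transitively dominates [nasal], [continuant], [lateral], [labial], [round], [coronal], [anterior], [distributed], [strident], [dorsal], [high], [back].
The target acquires /t/'s values for everything under Supralaryngeal — [−nasal], [−continuant], [−lateral], [−labial], [+coronal], [+anterior], [−distributed], [−strident], [−dorsal] — while keeping its own [spread glottis], [voice], [constricted glottis].
This feature bundle is that of [d], so /ziɣta/ surfaces as [zidta].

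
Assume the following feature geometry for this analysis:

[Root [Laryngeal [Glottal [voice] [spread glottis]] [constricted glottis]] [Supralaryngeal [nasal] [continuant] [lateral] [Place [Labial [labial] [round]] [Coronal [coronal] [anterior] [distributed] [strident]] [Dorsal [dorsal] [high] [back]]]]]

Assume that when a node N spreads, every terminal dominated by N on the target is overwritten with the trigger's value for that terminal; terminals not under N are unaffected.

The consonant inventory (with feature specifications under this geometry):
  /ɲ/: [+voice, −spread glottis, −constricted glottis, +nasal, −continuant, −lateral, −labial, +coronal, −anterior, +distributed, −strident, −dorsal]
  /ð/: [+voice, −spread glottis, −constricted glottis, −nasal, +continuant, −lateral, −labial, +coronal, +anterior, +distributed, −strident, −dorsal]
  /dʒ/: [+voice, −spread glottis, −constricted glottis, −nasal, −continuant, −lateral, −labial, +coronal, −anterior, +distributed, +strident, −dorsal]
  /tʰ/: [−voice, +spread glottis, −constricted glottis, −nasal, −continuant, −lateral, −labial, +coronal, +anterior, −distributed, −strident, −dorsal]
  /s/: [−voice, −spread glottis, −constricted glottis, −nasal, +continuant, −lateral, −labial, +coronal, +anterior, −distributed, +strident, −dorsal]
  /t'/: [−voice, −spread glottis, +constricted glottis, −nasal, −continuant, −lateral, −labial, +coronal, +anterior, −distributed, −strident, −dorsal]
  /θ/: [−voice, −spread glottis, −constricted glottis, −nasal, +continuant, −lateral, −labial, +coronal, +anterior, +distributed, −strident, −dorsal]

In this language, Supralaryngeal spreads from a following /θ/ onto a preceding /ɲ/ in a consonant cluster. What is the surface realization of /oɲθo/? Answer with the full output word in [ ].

[oðθo]

Supralaryngeal immediately or transitively dominates [nasal], [continuant], [lateral], [labial], [round], [coronal], [anterior], [distributed], [strident], [dorsal], [high], [back].
The target acquires /θ/'s values for everything under Supralaryngeal — [−nasal], [+continuant], [−lateral], [−labial], [+coronal], [+anterior], [+distributed], [−strident], [−dorsal] — while keeping its own [voice], [spread glottis], [constricted glottis].
The resulting bundle matches /ð/ in the inventory; substituting it for /ɲ/ gives [oðθo].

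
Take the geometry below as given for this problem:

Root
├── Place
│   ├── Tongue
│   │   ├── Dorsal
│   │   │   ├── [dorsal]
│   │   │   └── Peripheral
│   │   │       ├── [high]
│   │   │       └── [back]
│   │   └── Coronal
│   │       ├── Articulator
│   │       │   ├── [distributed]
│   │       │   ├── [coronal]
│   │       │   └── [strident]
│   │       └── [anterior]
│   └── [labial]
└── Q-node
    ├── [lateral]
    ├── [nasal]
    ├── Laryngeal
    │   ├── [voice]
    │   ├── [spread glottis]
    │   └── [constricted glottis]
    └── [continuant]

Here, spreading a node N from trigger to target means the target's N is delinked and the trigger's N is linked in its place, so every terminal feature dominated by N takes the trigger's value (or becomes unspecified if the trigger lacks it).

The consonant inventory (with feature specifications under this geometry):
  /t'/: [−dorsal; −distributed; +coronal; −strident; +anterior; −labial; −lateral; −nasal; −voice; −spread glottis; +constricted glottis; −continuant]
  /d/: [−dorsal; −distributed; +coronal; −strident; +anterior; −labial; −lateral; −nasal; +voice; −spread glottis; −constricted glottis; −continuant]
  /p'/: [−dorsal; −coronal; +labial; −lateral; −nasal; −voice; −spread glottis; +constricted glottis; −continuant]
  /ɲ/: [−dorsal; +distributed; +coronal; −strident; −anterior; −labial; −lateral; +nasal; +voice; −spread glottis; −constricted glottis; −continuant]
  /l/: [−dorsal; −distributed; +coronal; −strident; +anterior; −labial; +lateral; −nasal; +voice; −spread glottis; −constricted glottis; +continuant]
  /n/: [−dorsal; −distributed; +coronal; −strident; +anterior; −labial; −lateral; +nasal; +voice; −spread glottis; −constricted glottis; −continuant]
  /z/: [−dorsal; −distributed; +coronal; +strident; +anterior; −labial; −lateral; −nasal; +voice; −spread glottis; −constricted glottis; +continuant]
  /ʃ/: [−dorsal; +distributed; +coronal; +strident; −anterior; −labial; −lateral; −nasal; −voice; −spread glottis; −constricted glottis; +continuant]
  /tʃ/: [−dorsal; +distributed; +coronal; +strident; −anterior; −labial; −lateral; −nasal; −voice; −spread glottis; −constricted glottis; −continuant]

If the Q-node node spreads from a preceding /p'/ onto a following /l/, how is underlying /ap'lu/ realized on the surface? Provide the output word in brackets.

The Q-node node dominates the terminals [lateral], [nasal], [voice], [spread glottis], [constricted glottis], [continuant].
The target acquires /p'/'s values for everything under Q-node — [−lateral], [−nasal], [−voice], [−spread glottis], [+constricted glottis], [−continuant] — while keeping its own [dorsal], [distributed], [coronal], ….
This feature bundle is that of [t'], so /ap'lu/ surfaces as [ap't'u].

[ap't'u]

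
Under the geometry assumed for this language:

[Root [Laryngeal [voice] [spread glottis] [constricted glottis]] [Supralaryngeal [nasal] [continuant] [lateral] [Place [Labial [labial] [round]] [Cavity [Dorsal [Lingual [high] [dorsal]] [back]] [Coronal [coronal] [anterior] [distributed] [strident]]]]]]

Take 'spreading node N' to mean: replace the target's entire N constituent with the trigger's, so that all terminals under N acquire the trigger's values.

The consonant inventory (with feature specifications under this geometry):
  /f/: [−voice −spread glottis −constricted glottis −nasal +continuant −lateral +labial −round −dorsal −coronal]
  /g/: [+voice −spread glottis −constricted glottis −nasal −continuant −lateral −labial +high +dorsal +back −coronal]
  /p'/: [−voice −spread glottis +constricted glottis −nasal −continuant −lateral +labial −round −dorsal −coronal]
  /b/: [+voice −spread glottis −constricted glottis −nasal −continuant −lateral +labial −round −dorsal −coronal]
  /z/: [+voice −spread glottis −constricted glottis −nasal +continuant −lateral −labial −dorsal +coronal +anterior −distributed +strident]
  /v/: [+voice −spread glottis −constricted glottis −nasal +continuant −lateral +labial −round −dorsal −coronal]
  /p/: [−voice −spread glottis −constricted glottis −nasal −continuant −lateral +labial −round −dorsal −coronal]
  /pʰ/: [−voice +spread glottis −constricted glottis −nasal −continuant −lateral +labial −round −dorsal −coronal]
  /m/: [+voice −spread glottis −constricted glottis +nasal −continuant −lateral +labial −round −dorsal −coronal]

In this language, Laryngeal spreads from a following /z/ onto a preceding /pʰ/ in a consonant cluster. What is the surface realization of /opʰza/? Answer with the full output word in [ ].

[obza]

Laryngeal immediately or transitively dominates [voice], [spread glottis], [constricted glottis].
After delinking /pʰ/'s Laryngeal and linking /z/'s, the affected terminals become [+voice], [−spread glottis], [−constricted glottis]; [nasal], [continuant], [lateral], … (outside Laryngeal) are retained from /pʰ/.
Among the inventory, only /b/ has exactly this specification, giving the surface form [obza].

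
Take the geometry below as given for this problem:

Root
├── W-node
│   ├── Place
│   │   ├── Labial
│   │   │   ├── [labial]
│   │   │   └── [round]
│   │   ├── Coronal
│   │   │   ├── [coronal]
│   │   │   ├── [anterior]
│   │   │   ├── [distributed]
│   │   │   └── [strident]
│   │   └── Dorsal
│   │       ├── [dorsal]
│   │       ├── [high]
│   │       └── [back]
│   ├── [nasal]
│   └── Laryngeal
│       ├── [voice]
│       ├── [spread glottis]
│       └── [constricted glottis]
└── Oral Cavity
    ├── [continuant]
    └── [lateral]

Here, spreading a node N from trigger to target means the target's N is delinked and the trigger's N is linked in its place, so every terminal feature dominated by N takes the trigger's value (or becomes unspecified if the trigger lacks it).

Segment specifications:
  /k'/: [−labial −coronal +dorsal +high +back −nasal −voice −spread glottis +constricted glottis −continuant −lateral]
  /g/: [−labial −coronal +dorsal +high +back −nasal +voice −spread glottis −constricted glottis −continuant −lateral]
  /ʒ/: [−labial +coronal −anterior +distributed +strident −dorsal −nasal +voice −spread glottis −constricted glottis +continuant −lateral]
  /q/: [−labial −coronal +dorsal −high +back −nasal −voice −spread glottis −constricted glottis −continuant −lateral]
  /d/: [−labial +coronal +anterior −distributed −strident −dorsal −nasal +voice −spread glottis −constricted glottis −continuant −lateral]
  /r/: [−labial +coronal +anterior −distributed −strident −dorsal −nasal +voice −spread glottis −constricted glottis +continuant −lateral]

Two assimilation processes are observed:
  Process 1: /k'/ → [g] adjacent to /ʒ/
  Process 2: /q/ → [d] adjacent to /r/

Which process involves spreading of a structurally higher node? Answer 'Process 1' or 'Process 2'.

Process 2

Process 1 alters [voice], [constricted glottis]; the lowest common ancestor is Laryngeal (depth 2 from Root).
Process 2: the features that change are [voice], [coronal], [anterior], [distributed], [strident], [dorsal], [high], [back]; the minimal node is W-node (depth 1).
Depth 1 < depth 2; Process 2 involves the structurally higher constituent W-node.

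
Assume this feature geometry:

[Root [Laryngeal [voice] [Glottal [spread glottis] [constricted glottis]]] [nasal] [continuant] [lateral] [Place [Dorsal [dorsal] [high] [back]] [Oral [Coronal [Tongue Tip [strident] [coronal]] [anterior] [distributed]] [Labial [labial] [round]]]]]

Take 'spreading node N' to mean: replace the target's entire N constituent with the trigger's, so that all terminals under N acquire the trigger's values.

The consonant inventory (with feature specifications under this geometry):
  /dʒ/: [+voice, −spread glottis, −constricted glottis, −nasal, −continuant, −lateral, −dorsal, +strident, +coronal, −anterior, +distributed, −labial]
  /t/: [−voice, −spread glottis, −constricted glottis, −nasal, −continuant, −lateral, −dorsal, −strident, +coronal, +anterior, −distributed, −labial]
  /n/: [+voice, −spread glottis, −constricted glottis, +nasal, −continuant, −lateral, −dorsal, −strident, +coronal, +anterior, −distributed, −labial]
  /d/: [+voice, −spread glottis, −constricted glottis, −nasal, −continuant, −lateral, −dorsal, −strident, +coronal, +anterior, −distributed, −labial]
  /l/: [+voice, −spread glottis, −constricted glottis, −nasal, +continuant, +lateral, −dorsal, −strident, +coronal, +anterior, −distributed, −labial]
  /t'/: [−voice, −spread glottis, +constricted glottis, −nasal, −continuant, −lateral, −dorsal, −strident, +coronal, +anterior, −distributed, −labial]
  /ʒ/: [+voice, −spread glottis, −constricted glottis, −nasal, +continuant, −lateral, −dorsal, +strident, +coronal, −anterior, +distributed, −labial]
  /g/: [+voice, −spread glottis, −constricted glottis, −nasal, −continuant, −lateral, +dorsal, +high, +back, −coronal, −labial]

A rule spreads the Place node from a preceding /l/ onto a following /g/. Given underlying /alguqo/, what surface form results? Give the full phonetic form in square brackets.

Place immediately or transitively dominates [dorsal], [high], [back], [strident], [coronal], [anterior], [distributed], [labial], [round].
Spreading Place from /l/ onto /g/ replaces those values with /l/'s: [−dorsal], [−strident], [+coronal], [+anterior], [−distributed], [−labial]. Features outside Place ([voice], [spread glottis], [constricted glottis], …) stay as in /g/.
This feature bundle is that of [d], so /alguqo/ surfaces as [alduqo].

[alduqo]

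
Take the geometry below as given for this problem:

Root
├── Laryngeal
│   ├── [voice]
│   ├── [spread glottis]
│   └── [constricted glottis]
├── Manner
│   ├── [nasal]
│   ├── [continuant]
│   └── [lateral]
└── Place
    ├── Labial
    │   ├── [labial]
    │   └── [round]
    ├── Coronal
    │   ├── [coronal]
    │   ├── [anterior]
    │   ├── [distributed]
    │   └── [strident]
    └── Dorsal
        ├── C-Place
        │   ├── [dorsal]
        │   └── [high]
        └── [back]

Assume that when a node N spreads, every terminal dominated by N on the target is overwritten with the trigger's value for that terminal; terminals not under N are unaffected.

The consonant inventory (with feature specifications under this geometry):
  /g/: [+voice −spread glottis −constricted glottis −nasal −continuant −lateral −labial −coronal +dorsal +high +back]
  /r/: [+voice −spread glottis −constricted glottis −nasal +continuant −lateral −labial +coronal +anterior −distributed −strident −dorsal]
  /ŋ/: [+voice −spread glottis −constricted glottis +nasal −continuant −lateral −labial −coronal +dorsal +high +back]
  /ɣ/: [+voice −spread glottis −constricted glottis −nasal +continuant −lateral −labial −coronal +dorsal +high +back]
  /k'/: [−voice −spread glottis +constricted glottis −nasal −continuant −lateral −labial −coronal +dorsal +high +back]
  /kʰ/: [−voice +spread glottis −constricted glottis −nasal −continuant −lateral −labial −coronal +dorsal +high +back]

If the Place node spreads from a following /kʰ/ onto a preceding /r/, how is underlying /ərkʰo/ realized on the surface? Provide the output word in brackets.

[əɣkʰo]

The Place node dominates the terminals [labial], [round], [coronal], [anterior], [distributed], [strident], [dorsal], [high], [back].
Spreading Place from /kʰ/ onto /r/ replaces those values with /kʰ/'s: [−labial], [−coronal], [+dorsal], [+high], [+back]. Features outside Place ([voice], [spread glottis], [constricted glottis], …) stay as in /r/.
This feature bundle is that of [ɣ], so /ərkʰo/ surfaces as [əɣkʰo].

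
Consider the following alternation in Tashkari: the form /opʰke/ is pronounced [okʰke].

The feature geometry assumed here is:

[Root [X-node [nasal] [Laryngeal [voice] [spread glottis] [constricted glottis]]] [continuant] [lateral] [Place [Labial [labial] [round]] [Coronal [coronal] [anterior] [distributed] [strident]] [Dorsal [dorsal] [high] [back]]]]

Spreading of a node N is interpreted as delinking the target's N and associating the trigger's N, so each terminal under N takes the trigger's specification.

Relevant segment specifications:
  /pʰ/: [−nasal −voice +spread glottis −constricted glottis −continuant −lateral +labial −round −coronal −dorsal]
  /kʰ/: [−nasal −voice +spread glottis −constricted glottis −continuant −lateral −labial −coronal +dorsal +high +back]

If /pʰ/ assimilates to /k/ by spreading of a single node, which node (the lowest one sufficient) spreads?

Place

Feature comparison: [labial], [round], [dorsal], [high], [back] differ between /pʰ/ and [kʰ]; the remaining terminals match.
Tracing each changed feature up the tree, the paths first meet at Place; any lower node misses at least one of them.
Delinking /pʰ/'s Place and associating /k/'s Place gives precisely the feature bundle of [kʰ].
Had Root spread, [spread glottis] would have taken /k/'s value; it stays as in /pʰ/, confirming the spreading constituent is exactly Place.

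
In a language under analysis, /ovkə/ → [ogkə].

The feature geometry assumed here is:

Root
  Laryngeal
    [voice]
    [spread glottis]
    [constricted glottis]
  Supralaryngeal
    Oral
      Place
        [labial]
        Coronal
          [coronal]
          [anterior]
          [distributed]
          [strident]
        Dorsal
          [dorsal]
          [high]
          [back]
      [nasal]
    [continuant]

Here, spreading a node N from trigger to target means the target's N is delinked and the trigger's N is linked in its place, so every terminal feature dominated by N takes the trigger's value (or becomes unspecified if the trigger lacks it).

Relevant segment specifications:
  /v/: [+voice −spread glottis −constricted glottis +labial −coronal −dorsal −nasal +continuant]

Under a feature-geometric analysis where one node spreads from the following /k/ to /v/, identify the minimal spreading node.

The alternation /v/ → [g] changes [continuant], [labial], [dorsal], [high], [back] and nothing else.
These terminals are all dominated by Supralaryngeal, and no proper subconstituent of Supralaryngeal covers them all; Supralaryngeal is their lowest common ancestor.
Spreading Supralaryngeal from /k/ overwrites each of those terminals with /k/'s values, yielding exactly [g].
[voice] — on which /k/ differs from /v/ — is unchanged, so Root cannot have spread; the constituent is no larger than Supralaryngeal.

Supralaryngeal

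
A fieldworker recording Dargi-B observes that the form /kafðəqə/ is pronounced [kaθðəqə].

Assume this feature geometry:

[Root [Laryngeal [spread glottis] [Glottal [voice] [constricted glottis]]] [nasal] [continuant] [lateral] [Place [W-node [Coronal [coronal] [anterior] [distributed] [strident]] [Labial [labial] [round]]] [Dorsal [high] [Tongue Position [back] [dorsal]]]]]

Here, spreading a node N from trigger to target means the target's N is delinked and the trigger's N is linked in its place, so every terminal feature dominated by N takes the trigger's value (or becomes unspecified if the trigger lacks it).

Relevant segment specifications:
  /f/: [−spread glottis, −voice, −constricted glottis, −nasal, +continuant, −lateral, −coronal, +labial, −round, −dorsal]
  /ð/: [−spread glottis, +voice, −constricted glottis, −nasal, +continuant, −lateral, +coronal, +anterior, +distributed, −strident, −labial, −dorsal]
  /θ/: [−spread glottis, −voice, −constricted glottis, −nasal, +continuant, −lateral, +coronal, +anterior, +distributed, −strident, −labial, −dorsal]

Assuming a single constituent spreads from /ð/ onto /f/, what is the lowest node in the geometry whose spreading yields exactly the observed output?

W-node

Comparing /f/ with its surface form [θ], the features that change are [labial], [round], [coronal], [anterior], [distributed], [strident].
The smallest constituent containing every changed terminal is W-node — each of its daughters lacks at least one of the affected features.
Delinking /f/'s W-node and associating /ð/'s W-node gives precisely the feature bundle of [θ].
[voice], a feature on which the two segments disagree outside W-node, is unchanged — nothing dominating it spread, and W-node is the minimal sufficient constituent.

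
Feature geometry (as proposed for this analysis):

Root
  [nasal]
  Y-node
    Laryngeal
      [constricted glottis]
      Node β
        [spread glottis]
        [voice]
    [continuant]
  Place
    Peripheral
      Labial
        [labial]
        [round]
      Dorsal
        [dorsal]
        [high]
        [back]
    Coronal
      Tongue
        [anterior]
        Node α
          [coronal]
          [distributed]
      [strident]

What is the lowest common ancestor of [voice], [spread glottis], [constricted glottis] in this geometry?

Laryngeal

[voice]: Root → Y-node → Laryngeal → Node β → [voice].
[spread glottis]: Root → Y-node → Laryngeal → Node β → [spread glottis].
[constricted glottis]: Root → Y-node → Laryngeal → [constricted glottis].
These paths first converge at Laryngeal; no daughter of Laryngeal dominates all 3 features, so Laryngeal is the minimal constituent.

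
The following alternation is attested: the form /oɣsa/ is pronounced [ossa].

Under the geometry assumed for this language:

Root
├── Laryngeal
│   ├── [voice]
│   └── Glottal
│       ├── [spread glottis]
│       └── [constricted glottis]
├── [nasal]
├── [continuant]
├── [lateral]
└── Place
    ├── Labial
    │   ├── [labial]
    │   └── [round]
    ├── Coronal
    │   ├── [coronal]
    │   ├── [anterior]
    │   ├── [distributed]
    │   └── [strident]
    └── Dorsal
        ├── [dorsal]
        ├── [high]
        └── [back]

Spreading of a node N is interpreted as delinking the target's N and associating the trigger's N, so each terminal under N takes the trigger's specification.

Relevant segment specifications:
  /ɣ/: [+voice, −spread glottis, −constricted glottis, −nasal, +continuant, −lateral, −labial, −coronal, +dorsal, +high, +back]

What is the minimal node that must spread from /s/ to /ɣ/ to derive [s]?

Root

Feature comparison: [voice], [coronal], [anterior], [distributed], [strident], [dorsal], [high], [back] differ between /ɣ/ and [s]; the remaining terminals match.
The smallest constituent containing every changed terminal is Root — each of its daughters lacks at least one of the affected features.
If Root spreads, every terminal under it takes /s/'s value, producing [s] as observed.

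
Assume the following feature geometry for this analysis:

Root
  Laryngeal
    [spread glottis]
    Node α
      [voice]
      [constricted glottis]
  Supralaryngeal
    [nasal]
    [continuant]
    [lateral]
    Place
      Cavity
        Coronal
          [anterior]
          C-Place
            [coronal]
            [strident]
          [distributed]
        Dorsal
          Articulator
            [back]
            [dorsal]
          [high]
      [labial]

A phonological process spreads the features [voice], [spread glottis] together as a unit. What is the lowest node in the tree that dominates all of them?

[voice]: Root > Laryngeal > Node α > [voice].
[spread glottis]: Root > Laryngeal > [spread glottis].
The listed terminals split across distinct daughters of Laryngeal, so Laryngeal itself is the smallest node containing them all.

Laryngeal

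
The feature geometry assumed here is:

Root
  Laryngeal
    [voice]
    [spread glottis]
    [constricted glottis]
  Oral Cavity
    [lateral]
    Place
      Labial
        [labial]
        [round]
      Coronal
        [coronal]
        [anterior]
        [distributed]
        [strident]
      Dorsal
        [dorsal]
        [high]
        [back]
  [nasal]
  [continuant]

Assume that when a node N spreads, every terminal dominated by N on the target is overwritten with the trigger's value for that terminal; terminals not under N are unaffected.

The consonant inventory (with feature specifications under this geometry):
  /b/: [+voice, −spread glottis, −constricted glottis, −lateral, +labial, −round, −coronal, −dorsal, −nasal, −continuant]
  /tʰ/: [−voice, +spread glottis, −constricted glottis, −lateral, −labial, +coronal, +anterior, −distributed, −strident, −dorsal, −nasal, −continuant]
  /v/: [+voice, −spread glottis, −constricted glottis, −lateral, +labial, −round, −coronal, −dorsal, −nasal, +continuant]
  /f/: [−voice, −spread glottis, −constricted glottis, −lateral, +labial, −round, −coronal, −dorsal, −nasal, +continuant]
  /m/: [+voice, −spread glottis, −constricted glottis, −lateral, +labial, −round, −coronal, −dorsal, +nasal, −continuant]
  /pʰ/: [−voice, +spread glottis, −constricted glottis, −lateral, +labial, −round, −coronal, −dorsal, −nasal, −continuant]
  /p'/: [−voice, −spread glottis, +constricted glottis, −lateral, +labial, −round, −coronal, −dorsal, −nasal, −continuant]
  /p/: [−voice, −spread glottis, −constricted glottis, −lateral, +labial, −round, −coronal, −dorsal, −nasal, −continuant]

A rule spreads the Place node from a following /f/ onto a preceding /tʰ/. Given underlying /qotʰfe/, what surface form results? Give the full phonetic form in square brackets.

[qopʰfe]

The Place node dominates the terminals [labial], [round], [coronal], [anterior], [distributed], [strident], [dorsal], [high], [back].
After delinking /tʰ/'s Place and linking /f/'s, the affected terminals become [+labial], [−round], [−coronal], [−dorsal]; [voice], [spread glottis], [constricted glottis], … (outside Place) are retained from /tʰ/.
This feature bundle is that of [pʰ], so /qotʰfe/ surfaces as [qopʰfe].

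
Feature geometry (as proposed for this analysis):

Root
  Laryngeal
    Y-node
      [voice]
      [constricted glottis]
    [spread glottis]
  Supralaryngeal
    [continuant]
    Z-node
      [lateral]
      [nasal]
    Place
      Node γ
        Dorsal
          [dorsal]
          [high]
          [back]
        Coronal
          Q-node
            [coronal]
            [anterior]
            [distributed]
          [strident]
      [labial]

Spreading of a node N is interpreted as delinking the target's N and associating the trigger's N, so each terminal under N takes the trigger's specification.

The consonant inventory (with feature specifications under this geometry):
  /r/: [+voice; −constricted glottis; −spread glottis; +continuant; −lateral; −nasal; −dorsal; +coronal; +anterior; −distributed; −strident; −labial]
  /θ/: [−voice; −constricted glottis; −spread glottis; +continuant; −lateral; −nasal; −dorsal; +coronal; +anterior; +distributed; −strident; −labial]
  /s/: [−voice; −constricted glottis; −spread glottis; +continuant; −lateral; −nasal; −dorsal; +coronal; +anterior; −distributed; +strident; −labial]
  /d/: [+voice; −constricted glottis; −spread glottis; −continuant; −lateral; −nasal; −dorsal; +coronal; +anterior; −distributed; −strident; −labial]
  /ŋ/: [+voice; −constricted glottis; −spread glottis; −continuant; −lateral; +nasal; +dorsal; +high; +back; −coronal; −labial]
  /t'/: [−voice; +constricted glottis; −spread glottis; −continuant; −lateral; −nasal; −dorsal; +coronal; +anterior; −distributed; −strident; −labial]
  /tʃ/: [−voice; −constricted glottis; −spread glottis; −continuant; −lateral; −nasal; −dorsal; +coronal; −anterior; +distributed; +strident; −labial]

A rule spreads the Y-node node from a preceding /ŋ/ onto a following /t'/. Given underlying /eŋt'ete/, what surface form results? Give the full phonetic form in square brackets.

[eŋdete]

Y-node immediately or transitively dominates [voice], [constricted glottis].
After delinking /t'/'s Y-node and linking /ŋ/'s, the affected terminals become [+voice], [−constricted glottis]; [spread glottis], [continuant], [lateral], … (outside Y-node) are retained from /t'/.
Among the inventory, only /d/ has exactly this specification, giving the surface form [eŋdete].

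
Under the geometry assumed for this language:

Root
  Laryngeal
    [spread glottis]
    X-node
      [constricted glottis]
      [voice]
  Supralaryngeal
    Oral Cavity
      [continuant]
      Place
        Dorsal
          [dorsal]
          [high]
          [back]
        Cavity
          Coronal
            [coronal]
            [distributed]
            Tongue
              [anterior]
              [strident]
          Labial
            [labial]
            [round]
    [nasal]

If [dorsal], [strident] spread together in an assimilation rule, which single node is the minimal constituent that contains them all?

Place

[dorsal]: Root > Supralaryngeal > Oral Cavity > Place > Dorsal > [dorsal].
[strident]: Root > Supralaryngeal > Oral Cavity > Place > Cavity > Coronal > Tongue > [strident].
The lowest node appearing on every path is Place; each proper daughter of Place fails to dominate at least one of the listed features.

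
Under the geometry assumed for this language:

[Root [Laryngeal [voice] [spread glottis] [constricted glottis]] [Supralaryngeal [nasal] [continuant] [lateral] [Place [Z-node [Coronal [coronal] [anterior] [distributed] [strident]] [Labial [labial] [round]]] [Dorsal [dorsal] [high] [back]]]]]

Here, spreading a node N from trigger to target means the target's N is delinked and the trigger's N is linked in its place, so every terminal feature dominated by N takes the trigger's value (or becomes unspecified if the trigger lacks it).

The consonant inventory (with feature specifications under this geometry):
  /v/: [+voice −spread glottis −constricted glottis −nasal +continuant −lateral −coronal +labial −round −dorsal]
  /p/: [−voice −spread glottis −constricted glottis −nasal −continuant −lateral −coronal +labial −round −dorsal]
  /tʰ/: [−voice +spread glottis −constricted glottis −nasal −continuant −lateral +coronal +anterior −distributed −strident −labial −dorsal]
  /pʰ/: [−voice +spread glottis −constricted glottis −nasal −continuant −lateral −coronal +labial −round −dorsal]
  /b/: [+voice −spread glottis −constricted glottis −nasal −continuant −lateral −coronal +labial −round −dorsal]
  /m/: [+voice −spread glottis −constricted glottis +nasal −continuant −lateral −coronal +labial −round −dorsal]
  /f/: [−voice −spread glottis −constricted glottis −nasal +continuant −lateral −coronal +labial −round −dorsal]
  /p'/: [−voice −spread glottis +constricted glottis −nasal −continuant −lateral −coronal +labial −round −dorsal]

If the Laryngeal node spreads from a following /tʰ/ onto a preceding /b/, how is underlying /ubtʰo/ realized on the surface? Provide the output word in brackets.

Laryngeal immediately or transitively dominates [voice], [spread glottis], [constricted glottis].
Spreading Laryngeal from /tʰ/ onto /b/ replaces those values with /tʰ/'s: [−voice], [+spread glottis], [−constricted glottis]. Features outside Laryngeal ([nasal], [continuant], [lateral], …) stay as in /b/.
The resulting bundle matches /pʰ/ in the inventory; substituting it for /b/ gives [upʰtʰo].

[upʰtʰo]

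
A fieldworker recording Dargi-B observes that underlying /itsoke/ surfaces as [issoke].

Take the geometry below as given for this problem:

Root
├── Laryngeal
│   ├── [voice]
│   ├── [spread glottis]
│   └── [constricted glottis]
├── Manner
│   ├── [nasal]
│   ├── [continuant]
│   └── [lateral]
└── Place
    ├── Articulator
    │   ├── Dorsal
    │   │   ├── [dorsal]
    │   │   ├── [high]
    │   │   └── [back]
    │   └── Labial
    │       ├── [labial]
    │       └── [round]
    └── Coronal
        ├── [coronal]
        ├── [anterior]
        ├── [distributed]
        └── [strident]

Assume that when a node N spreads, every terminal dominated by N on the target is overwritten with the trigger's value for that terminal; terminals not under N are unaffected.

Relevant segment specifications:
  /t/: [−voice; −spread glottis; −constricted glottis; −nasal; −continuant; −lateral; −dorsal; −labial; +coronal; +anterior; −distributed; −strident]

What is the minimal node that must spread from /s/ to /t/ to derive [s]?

Feature comparison: [continuant], [strident] differ between /t/ and [s]; the remaining terminals match.
Tracing each changed feature up the tree, the paths first meet at Root; any lower node misses at least one of them.
Spreading Root from /s/ overwrites each of those terminals with /s/'s values, yielding exactly [s].

Root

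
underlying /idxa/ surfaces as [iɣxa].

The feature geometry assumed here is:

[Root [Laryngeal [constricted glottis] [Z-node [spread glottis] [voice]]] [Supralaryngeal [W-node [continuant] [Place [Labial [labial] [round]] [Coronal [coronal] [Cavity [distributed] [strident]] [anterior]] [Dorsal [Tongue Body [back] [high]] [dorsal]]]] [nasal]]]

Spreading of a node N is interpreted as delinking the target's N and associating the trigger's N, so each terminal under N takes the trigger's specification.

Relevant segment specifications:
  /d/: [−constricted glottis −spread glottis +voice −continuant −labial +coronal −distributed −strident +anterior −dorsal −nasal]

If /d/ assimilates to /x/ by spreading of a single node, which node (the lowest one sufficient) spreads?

W-node

Comparing /d/ with its surface form [ɣ], the features that change are [continuant], [coronal], [anterior], [distributed], [strident], [dorsal], [high], [back].
Tracing each changed feature up the tree, the paths first meet at W-node; any lower node misses at least one of them.
Delinking /d/'s W-node and associating /x/'s W-node gives precisely the feature bundle of [ɣ].
[voice], a feature on which the two segments disagree outside W-node, is unchanged — nothing dominating it spread, and W-node is the minimal sufficient constituent.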